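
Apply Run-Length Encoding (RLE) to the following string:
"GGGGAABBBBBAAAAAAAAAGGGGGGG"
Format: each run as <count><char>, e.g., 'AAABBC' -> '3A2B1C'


Scanning runs left to right:
  i=0: run of 'G' x 4 -> '4G'
  i=4: run of 'A' x 2 -> '2A'
  i=6: run of 'B' x 5 -> '5B'
  i=11: run of 'A' x 9 -> '9A'
  i=20: run of 'G' x 7 -> '7G'

RLE = 4G2A5B9A7G


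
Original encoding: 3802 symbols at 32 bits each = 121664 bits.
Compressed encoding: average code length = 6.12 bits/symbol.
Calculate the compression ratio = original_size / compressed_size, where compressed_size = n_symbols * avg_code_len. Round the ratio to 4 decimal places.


original_size = n_symbols * orig_bits = 3802 * 32 = 121664 bits
compressed_size = n_symbols * avg_code_len = 3802 * 6.12 = 23268.24 bits
ratio = original_size / compressed_size = 121664 / 23268.24 = 5.2288

Compression ratio = 5.2288


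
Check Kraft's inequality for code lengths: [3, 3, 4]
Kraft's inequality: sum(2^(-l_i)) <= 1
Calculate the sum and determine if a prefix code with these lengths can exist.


Sum = 2^(-3) + 2^(-3) + 2^(-4)
    = 0.125 + 0.125 + 0.0625
    = 5/16 = 0.3125
Since 0.3125 <= 1, Kraft's inequality IS satisfied.
A prefix code with these lengths CAN exist.

Kraft sum = 0.3125. Satisfied.


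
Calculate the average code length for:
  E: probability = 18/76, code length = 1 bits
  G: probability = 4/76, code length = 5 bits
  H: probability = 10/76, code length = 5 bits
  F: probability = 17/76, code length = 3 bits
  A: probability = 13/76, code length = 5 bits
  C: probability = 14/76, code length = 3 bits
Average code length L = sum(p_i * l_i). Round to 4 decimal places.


Weighted contributions p_i * l_i:
  E: (18/76) * 1 = 18/76
  G: (4/76) * 5 = 20/76
  H: (10/76) * 5 = 50/76
  F: (17/76) * 3 = 51/76
  A: (13/76) * 5 = 65/76
  C: (14/76) * 3 = 42/76
Sum = (18 + 20 + 50 + 51 + 65 + 42)/76 = 246/76

L = 246/76 = 3.2368 bits/symbol


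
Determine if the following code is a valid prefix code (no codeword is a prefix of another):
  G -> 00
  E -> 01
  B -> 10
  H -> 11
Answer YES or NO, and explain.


Checking each pair (does one codeword prefix another?):
  G='00' vs E='01': no prefix
  G='00' vs B='10': no prefix
  G='00' vs H='11': no prefix
  E='01' vs G='00': no prefix
  E='01' vs B='10': no prefix
  E='01' vs H='11': no prefix
  B='10' vs G='00': no prefix
  B='10' vs E='01': no prefix
  B='10' vs H='11': no prefix
  H='11' vs G='00': no prefix
  H='11' vs E='01': no prefix
  H='11' vs B='10': no prefix
No violation found over all pairs.

YES -- this is a valid prefix code. No codeword is a prefix of any other codeword.


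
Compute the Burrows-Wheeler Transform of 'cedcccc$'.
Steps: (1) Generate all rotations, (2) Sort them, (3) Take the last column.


Rotations (sorted):
  0: $cedcccc -> last char: c
  1: c$cedccc -> last char: c
  2: cc$cedcc -> last char: c
  3: ccc$cedc -> last char: c
  4: cccc$ced -> last char: d
  5: cedcccc$ -> last char: $
  6: dcccc$ce -> last char: e
  7: edcccc$c -> last char: c


BWT = ccccd$ec


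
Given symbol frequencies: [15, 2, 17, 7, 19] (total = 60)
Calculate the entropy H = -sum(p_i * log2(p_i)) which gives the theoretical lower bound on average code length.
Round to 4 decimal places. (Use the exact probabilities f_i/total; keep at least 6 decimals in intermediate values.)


Per-symbol terms -p_i * log2(p_i) with p_i = f_i/60:
  p = 15/60 = 0.250000: log2(p) = -2.000000, -p*log2(p) = 0.500000
  p = 2/60 = 0.033333: log2(p) = -4.906891, -p*log2(p) = 0.163563
  p = 17/60 = 0.283333: log2(p) = -1.819428, -p*log2(p) = 0.515505
  p = 7/60 = 0.116667: log2(p) = -3.099536, -p*log2(p) = 0.361612
  p = 19/60 = 0.316667: log2(p) = -1.658963, -p*log2(p) = 0.525338
H = 0.500000 + 0.163563 + 0.515505 + 0.361612 + 0.525338 = 2.066018

H = 2.066 bits/symbol


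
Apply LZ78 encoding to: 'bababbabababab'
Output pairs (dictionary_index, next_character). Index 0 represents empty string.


LZ78 encoding steps:
Dictionary: {0: ''}
Step 1: w='' (idx 0), next='b' -> output (0, 'b'), add 'b' as idx 1
Step 2: w='' (idx 0), next='a' -> output (0, 'a'), add 'a' as idx 2
Step 3: w='b' (idx 1), next='a' -> output (1, 'a'), add 'ba' as idx 3
Step 4: w='b' (idx 1), next='b' -> output (1, 'b'), add 'bb' as idx 4
Step 5: w='a' (idx 2), next='b' -> output (2, 'b'), add 'ab' as idx 5
Step 6: w='ab' (idx 5), next='a' -> output (5, 'a'), add 'aba' as idx 6
Step 7: w='ba' (idx 3), next='b' -> output (3, 'b'), add 'bab' as idx 7


Encoded: [(0, 'b'), (0, 'a'), (1, 'a'), (1, 'b'), (2, 'b'), (5, 'a'), (3, 'b')]


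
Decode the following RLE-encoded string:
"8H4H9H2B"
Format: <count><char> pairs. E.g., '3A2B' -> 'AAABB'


Expanding each <count><char> pair:
  8H -> 'HHHHHHHH'
  4H -> 'HHHH'
  9H -> 'HHHHHHHHH'
  2B -> 'BB'

Decoded = HHHHHHHHHHHHHHHHHHHHHBB


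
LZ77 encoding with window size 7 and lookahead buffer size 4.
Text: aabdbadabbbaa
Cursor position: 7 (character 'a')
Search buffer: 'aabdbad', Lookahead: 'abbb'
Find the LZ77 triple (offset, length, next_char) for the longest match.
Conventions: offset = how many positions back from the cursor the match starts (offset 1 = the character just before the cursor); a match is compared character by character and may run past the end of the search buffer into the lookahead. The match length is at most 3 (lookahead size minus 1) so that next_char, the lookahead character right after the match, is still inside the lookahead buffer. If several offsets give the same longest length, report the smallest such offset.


Try each offset into the search buffer:
  offset=1 (pos 6, char 'd'): match length 0
  offset=2 (pos 5, char 'a'): match length 1
  offset=3 (pos 4, char 'b'): match length 0
  offset=4 (pos 3, char 'd'): match length 0
  offset=5 (pos 2, char 'b'): match length 0
  offset=6 (pos 1, char 'a'): match length 2
  offset=7 (pos 0, char 'a'): match length 1
Longest match has length 2 at offset 6.
next_char = character at position 7 + 2 = 9 -> 'b'

Best match: offset=6, length=2 (matching 'ab' starting at position 1)
LZ77 triple: (6, 2, 'b')


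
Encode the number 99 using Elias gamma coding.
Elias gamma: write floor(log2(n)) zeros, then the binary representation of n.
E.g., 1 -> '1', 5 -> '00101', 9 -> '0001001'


num_bits = floor(log2(99)) + 1 = 7
leading_zeros = num_bits - 1 = 6
binary(99) = 1100011

Elias gamma(99) = '000000' + '1100011' = 0000001100011 (13 bits)


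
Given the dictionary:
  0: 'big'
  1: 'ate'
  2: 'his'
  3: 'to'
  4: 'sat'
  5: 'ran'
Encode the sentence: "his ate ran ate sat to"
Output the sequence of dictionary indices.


Look up each word in the dictionary:
  'his' -> 2
  'ate' -> 1
  'ran' -> 5
  'ate' -> 1
  'sat' -> 4
  'to' -> 3

Encoded: [2, 1, 5, 1, 4, 3]


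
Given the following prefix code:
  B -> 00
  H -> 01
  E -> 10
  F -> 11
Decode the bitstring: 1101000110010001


Decoding step by step:
Bits 11 -> F
Bits 01 -> H
Bits 00 -> B
Bits 01 -> H
Bits 10 -> E
Bits 01 -> H
Bits 00 -> B
Bits 01 -> H


Decoded message: FHBHEHBH


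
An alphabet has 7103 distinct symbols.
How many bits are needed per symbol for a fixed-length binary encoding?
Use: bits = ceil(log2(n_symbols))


log2(7103) = 12.7942
Bracket: 2^12 = 4096 < 7103 <= 2^13 = 8192
So ceil(log2(7103)) = 13

bits = ceil(log2(7103)) = ceil(12.7942) = 13 bits


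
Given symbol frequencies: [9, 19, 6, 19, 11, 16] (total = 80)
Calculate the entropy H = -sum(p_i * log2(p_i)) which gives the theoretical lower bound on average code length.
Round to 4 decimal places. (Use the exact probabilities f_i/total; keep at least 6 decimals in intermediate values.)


Per-symbol terms -p_i * log2(p_i) with p_i = f_i/80:
  p = 9/80 = 0.112500: log2(p) = -3.152003, -p*log2(p) = 0.354600
  p = 19/80 = 0.237500: log2(p) = -2.074001, -p*log2(p) = 0.492575
  p = 6/80 = 0.075000: log2(p) = -3.736966, -p*log2(p) = 0.280272
  p = 19/80 = 0.237500: log2(p) = -2.074001, -p*log2(p) = 0.492575
  p = 11/80 = 0.137500: log2(p) = -2.862496, -p*log2(p) = 0.393593
  p = 16/80 = 0.200000: log2(p) = -2.321928, -p*log2(p) = 0.464386
H = 0.354600 + 0.492575 + 0.280272 + 0.492575 + 0.393593 + 0.464386 = 2.478001

H = 2.478 bits/symbol


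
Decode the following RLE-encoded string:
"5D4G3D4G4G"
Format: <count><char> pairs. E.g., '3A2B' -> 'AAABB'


Expanding each <count><char> pair:
  5D -> 'DDDDD'
  4G -> 'GGGG'
  3D -> 'DDD'
  4G -> 'GGGG'
  4G -> 'GGGG'

Decoded = DDDDDGGGGDDDGGGGGGGG


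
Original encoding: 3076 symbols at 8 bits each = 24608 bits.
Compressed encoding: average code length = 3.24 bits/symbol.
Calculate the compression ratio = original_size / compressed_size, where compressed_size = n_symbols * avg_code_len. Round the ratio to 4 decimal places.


original_size = n_symbols * orig_bits = 3076 * 8 = 24608 bits
compressed_size = n_symbols * avg_code_len = 3076 * 3.24 = 9966.24 bits
ratio = original_size / compressed_size = 24608 / 9966.24 = 2.4691

Compression ratio = 2.4691


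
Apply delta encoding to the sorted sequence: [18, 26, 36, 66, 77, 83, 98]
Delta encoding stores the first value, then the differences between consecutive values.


First value: 18
Deltas:
  26 - 18 = 8
  36 - 26 = 10
  66 - 36 = 30
  77 - 66 = 11
  83 - 77 = 6
  98 - 83 = 15


Delta encoded: [18, 8, 10, 30, 11, 6, 15]


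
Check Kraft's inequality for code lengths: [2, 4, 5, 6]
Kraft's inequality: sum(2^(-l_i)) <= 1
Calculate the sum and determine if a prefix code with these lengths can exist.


Sum = 2^(-2) + 2^(-4) + 2^(-5) + 2^(-6)
    = 0.25 + 0.0625 + 0.03125 + 0.015625
    = 23/64 = 0.359375
Since 0.359375 <= 1, Kraft's inequality IS satisfied.
A prefix code with these lengths CAN exist.

Kraft sum = 0.359375. Satisfied.


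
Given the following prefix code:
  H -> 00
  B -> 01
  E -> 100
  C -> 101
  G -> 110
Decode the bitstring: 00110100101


Decoding step by step:
Bits 00 -> H
Bits 110 -> G
Bits 100 -> E
Bits 101 -> C


Decoded message: HGEC


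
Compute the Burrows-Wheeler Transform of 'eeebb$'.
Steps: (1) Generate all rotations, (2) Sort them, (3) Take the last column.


Rotations (sorted):
  0: $eeebb -> last char: b
  1: b$eeeb -> last char: b
  2: bb$eee -> last char: e
  3: ebb$ee -> last char: e
  4: eebb$e -> last char: e
  5: eeebb$ -> last char: $


BWT = bbeee$


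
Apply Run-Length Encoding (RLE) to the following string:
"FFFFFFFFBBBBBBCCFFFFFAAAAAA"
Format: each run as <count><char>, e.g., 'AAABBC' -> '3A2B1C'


Scanning runs left to right:
  i=0: run of 'F' x 8 -> '8F'
  i=8: run of 'B' x 6 -> '6B'
  i=14: run of 'C' x 2 -> '2C'
  i=16: run of 'F' x 5 -> '5F'
  i=21: run of 'A' x 6 -> '6A'

RLE = 8F6B2C5F6A


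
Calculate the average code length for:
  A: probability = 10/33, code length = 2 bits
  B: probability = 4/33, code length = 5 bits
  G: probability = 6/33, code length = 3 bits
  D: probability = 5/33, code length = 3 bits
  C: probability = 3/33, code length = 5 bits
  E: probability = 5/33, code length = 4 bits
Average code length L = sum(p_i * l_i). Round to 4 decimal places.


Weighted contributions p_i * l_i:
  A: (10/33) * 2 = 20/33
  B: (4/33) * 5 = 20/33
  G: (6/33) * 3 = 18/33
  D: (5/33) * 3 = 15/33
  C: (3/33) * 5 = 15/33
  E: (5/33) * 4 = 20/33
Sum = (20 + 20 + 18 + 15 + 15 + 20)/33 = 108/33

L = 108/33 = 3.2727 bits/symbol


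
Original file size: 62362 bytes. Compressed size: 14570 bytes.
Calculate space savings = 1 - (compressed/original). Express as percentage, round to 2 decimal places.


ratio = compressed/original = 14570/62362 = 0.233636
savings = 1 - ratio = 1 - 0.233636 = 0.766364
as a percentage: 0.766364 * 100 = 76.64%

Space savings = 1 - 14570/62362 = 76.64%


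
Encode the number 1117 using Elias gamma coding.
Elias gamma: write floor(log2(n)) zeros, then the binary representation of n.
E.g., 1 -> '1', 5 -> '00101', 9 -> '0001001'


num_bits = floor(log2(1117)) + 1 = 11
leading_zeros = num_bits - 1 = 10
binary(1117) = 10001011101

Elias gamma(1117) = '0000000000' + '10001011101' = 000000000010001011101 (21 bits)


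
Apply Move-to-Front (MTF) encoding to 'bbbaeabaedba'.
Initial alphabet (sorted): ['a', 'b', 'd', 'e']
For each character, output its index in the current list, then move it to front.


MTF encoding:
'b': index 1 in ['a', 'b', 'd', 'e'] -> ['b', 'a', 'd', 'e']
'b': index 0 in ['b', 'a', 'd', 'e'] -> ['b', 'a', 'd', 'e']
'b': index 0 in ['b', 'a', 'd', 'e'] -> ['b', 'a', 'd', 'e']
'a': index 1 in ['b', 'a', 'd', 'e'] -> ['a', 'b', 'd', 'e']
'e': index 3 in ['a', 'b', 'd', 'e'] -> ['e', 'a', 'b', 'd']
'a': index 1 in ['e', 'a', 'b', 'd'] -> ['a', 'e', 'b', 'd']
'b': index 2 in ['a', 'e', 'b', 'd'] -> ['b', 'a', 'e', 'd']
'a': index 1 in ['b', 'a', 'e', 'd'] -> ['a', 'b', 'e', 'd']
'e': index 2 in ['a', 'b', 'e', 'd'] -> ['e', 'a', 'b', 'd']
'd': index 3 in ['e', 'a', 'b', 'd'] -> ['d', 'e', 'a', 'b']
'b': index 3 in ['d', 'e', 'a', 'b'] -> ['b', 'd', 'e', 'a']
'a': index 3 in ['b', 'd', 'e', 'a'] -> ['a', 'b', 'd', 'e']


Output: [1, 0, 0, 1, 3, 1, 2, 1, 2, 3, 3, 3]


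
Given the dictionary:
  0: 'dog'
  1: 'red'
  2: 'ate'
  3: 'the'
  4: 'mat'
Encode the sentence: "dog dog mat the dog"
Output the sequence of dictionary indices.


Look up each word in the dictionary:
  'dog' -> 0
  'dog' -> 0
  'mat' -> 4
  'the' -> 3
  'dog' -> 0

Encoded: [0, 0, 4, 3, 0]


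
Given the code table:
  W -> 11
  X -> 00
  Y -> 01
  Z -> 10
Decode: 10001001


Decoding:
10 -> Z
00 -> X
10 -> Z
01 -> Y


Result: ZXZY


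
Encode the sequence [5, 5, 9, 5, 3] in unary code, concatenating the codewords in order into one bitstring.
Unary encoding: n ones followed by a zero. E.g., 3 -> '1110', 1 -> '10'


Encode each number as n ones followed by a terminating 0:
  5 -> 111110 (6 bits)
  5 -> 111110 (6 bits)
  9 -> 1111111110 (10 bits)
  5 -> 111110 (6 bits)
  3 -> 1110 (4 bits)
Total length = 6 + 6 + 10 + 6 + 4 = 32 bits.

Unary([5, 5, 9, 5, 3]) = 11111011111011111111101111101110 (32 bits)


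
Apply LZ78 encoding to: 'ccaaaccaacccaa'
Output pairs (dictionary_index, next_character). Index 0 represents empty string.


LZ78 encoding steps:
Dictionary: {0: ''}
Step 1: w='' (idx 0), next='c' -> output (0, 'c'), add 'c' as idx 1
Step 2: w='c' (idx 1), next='a' -> output (1, 'a'), add 'ca' as idx 2
Step 3: w='' (idx 0), next='a' -> output (0, 'a'), add 'a' as idx 3
Step 4: w='a' (idx 3), next='c' -> output (3, 'c'), add 'ac' as idx 4
Step 5: w='ca' (idx 2), next='a' -> output (2, 'a'), add 'caa' as idx 5
Step 6: w='c' (idx 1), next='c' -> output (1, 'c'), add 'cc' as idx 6
Step 7: w='caa' (idx 5), end of input -> output (5, '')


Encoded: [(0, 'c'), (1, 'a'), (0, 'a'), (3, 'c'), (2, 'a'), (1, 'c'), (5, '')]


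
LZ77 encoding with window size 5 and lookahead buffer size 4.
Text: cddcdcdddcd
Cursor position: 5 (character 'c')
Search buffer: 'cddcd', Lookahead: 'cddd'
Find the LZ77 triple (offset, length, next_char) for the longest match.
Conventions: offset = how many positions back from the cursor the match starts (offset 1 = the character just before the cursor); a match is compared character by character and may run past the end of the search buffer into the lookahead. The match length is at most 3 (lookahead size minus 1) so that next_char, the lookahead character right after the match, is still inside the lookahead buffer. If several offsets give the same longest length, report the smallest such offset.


Try each offset into the search buffer:
  offset=1 (pos 4, char 'd'): match length 0
  offset=2 (pos 3, char 'c'): match length 2
  offset=3 (pos 2, char 'd'): match length 0
  offset=4 (pos 1, char 'd'): match length 0
  offset=5 (pos 0, char 'c'): match length 3
Longest match has length 3 at offset 5.
next_char = character at position 5 + 3 = 8 -> 'd'

Best match: offset=5, length=3 (matching 'cdd' starting at position 0)
LZ77 triple: (5, 3, 'd')


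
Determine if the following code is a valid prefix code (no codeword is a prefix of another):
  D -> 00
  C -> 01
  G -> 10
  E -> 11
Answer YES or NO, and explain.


Checking each pair (does one codeword prefix another?):
  D='00' vs C='01': no prefix
  D='00' vs G='10': no prefix
  D='00' vs E='11': no prefix
  C='01' vs D='00': no prefix
  C='01' vs G='10': no prefix
  C='01' vs E='11': no prefix
  G='10' vs D='00': no prefix
  G='10' vs C='01': no prefix
  G='10' vs E='11': no prefix
  E='11' vs D='00': no prefix
  E='11' vs C='01': no prefix
  E='11' vs G='10': no prefix
No violation found over all pairs.

YES -- this is a valid prefix code. No codeword is a prefix of any other codeword.


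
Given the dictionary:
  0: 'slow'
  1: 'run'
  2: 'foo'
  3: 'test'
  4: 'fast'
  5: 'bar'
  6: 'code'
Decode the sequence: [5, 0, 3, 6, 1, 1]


Look up each index in the dictionary:
  5 -> 'bar'
  0 -> 'slow'
  3 -> 'test'
  6 -> 'code'
  1 -> 'run'
  1 -> 'run'

Decoded: "bar slow test code run run"


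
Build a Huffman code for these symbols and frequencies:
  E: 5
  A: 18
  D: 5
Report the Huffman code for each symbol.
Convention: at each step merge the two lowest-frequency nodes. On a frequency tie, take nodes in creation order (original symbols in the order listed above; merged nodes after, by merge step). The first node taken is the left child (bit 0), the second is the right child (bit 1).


Huffman tree construction:
Step 1: Merge E(5) + D(5) = 10
Step 2: Merge (E+D)(10) + A(18) = 28
Read each symbol's code off the tree from the root (left child = 0, right child = 1).

Codes:
  E: 00 (length 2)
  A: 1 (length 1)
  D: 01 (length 2)
Average code length: 38/28 = 1.3571 bits/symbol


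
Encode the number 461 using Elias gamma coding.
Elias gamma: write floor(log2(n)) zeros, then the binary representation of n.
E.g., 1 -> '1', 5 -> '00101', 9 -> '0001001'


num_bits = floor(log2(461)) + 1 = 9
leading_zeros = num_bits - 1 = 8
binary(461) = 111001101

Elias gamma(461) = '00000000' + '111001101' = 00000000111001101 (17 bits)


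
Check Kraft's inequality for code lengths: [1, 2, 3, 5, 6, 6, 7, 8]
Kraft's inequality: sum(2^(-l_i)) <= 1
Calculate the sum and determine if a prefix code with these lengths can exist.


Sum = 2^(-1) + 2^(-2) + 2^(-3) + 2^(-5) + 2^(-6) + 2^(-6) + 2^(-7) + 2^(-8)
    = 0.5 + 0.25 + 0.125 + 0.03125 + 0.015625 + 0.015625 + 0.0078125 + 0.00390625
    = 243/256 = 0.94921875
Since 0.94921875 <= 1, Kraft's inequality IS satisfied.
A prefix code with these lengths CAN exist.

Kraft sum = 0.94921875. Satisfied.


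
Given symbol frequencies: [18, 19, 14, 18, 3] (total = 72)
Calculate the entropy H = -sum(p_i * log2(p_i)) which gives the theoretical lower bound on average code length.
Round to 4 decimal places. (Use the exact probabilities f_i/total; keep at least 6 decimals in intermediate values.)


Per-symbol terms -p_i * log2(p_i) with p_i = f_i/72:
  p = 18/72 = 0.250000: log2(p) = -2.000000, -p*log2(p) = 0.500000
  p = 19/72 = 0.263889: log2(p) = -1.921997, -p*log2(p) = 0.507194
  p = 14/72 = 0.194444: log2(p) = -2.362570, -p*log2(p) = 0.459389
  p = 18/72 = 0.250000: log2(p) = -2.000000, -p*log2(p) = 0.500000
  p = 3/72 = 0.041667: log2(p) = -4.584963, -p*log2(p) = 0.191040
H = 0.500000 + 0.507194 + 0.459389 + 0.500000 + 0.191040 = 2.157623

H = 2.1576 bits/symbol


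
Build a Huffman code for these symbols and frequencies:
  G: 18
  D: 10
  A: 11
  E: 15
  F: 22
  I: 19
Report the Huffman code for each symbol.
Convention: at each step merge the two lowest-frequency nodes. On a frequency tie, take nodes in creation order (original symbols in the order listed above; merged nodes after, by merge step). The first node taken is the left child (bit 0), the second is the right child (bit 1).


Huffman tree construction:
Step 1: Merge D(10) + A(11) = 21
Step 2: Merge E(15) + G(18) = 33
Step 3: Merge I(19) + (D+A)(21) = 40
Step 4: Merge F(22) + (E+G)(33) = 55
Step 5: Merge (I+(D+A))(40) + (F+(E+G))(55) = 95
Read each symbol's code off the tree from the root (left child = 0, right child = 1).

Codes:
  G: 111 (length 3)
  D: 010 (length 3)
  A: 011 (length 3)
  E: 110 (length 3)
  F: 10 (length 2)
  I: 00 (length 2)
Average code length: 244/95 = 2.5684 bits/symbol


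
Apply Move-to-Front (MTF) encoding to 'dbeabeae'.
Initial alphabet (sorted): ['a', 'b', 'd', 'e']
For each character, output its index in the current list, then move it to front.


MTF encoding:
'd': index 2 in ['a', 'b', 'd', 'e'] -> ['d', 'a', 'b', 'e']
'b': index 2 in ['d', 'a', 'b', 'e'] -> ['b', 'd', 'a', 'e']
'e': index 3 in ['b', 'd', 'a', 'e'] -> ['e', 'b', 'd', 'a']
'a': index 3 in ['e', 'b', 'd', 'a'] -> ['a', 'e', 'b', 'd']
'b': index 2 in ['a', 'e', 'b', 'd'] -> ['b', 'a', 'e', 'd']
'e': index 2 in ['b', 'a', 'e', 'd'] -> ['e', 'b', 'a', 'd']
'a': index 2 in ['e', 'b', 'a', 'd'] -> ['a', 'e', 'b', 'd']
'e': index 1 in ['a', 'e', 'b', 'd'] -> ['e', 'a', 'b', 'd']


Output: [2, 2, 3, 3, 2, 2, 2, 1]


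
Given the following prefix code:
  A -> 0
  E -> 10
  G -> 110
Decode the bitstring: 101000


Decoding step by step:
Bits 10 -> E
Bits 10 -> E
Bits 0 -> A
Bits 0 -> A


Decoded message: EEAA


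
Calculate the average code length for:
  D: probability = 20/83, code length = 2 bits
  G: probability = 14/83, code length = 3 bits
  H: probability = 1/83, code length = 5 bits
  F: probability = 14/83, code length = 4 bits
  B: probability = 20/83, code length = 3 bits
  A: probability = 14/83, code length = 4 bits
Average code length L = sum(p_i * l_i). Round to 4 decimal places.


Weighted contributions p_i * l_i:
  D: (20/83) * 2 = 40/83
  G: (14/83) * 3 = 42/83
  H: (1/83) * 5 = 5/83
  F: (14/83) * 4 = 56/83
  B: (20/83) * 3 = 60/83
  A: (14/83) * 4 = 56/83
Sum = (40 + 42 + 5 + 56 + 60 + 56)/83 = 259/83

L = 259/83 = 3.1205 bits/symbol


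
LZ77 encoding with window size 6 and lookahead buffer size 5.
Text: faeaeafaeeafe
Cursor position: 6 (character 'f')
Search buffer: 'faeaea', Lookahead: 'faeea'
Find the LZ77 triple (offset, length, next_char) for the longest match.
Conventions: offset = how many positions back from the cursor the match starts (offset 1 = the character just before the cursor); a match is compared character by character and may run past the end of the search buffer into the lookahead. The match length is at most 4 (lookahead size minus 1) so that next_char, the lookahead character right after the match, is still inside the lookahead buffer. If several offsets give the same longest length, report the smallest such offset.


Try each offset into the search buffer:
  offset=1 (pos 5, char 'a'): match length 0
  offset=2 (pos 4, char 'e'): match length 0
  offset=3 (pos 3, char 'a'): match length 0
  offset=4 (pos 2, char 'e'): match length 0
  offset=5 (pos 1, char 'a'): match length 0
  offset=6 (pos 0, char 'f'): match length 3
Longest match has length 3 at offset 6.
next_char = character at position 6 + 3 = 9 -> 'e'

Best match: offset=6, length=3 (matching 'fae' starting at position 0)
LZ77 triple: (6, 3, 'e')


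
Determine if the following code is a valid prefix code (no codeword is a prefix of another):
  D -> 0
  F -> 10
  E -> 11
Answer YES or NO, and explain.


Checking each pair (does one codeword prefix another?):
  D='0' vs F='10': no prefix
  D='0' vs E='11': no prefix
  F='10' vs D='0': no prefix
  F='10' vs E='11': no prefix
  E='11' vs D='0': no prefix
  E='11' vs F='10': no prefix
No violation found over all pairs.

YES -- this is a valid prefix code. No codeword is a prefix of any other codeword.


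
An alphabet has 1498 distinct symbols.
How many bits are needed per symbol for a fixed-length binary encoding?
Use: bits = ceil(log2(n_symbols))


log2(1498) = 10.5488
Bracket: 2^10 = 1024 < 1498 <= 2^11 = 2048
So ceil(log2(1498)) = 11

bits = ceil(log2(1498)) = ceil(10.5488) = 11 bits


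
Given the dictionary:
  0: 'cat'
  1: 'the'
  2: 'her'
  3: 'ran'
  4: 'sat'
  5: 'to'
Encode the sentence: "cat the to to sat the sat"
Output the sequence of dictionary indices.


Look up each word in the dictionary:
  'cat' -> 0
  'the' -> 1
  'to' -> 5
  'to' -> 5
  'sat' -> 4
  'the' -> 1
  'sat' -> 4

Encoded: [0, 1, 5, 5, 4, 1, 4]


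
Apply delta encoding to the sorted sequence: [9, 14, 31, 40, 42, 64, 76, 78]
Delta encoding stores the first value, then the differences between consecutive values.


First value: 9
Deltas:
  14 - 9 = 5
  31 - 14 = 17
  40 - 31 = 9
  42 - 40 = 2
  64 - 42 = 22
  76 - 64 = 12
  78 - 76 = 2


Delta encoded: [9, 5, 17, 9, 2, 22, 12, 2]


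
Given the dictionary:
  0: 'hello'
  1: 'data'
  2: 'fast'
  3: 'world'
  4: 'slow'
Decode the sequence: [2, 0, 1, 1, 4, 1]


Look up each index in the dictionary:
  2 -> 'fast'
  0 -> 'hello'
  1 -> 'data'
  1 -> 'data'
  4 -> 'slow'
  1 -> 'data'

Decoded: "fast hello data data slow data"


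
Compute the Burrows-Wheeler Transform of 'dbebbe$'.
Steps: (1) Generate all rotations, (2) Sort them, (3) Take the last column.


Rotations (sorted):
  0: $dbebbe -> last char: e
  1: bbe$dbe -> last char: e
  2: be$dbeb -> last char: b
  3: bebbe$d -> last char: d
  4: dbebbe$ -> last char: $
  5: e$dbebb -> last char: b
  6: ebbe$db -> last char: b


BWT = eebd$bb


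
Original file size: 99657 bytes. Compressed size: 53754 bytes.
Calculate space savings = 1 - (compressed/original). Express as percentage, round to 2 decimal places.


ratio = compressed/original = 53754/99657 = 0.53939
savings = 1 - ratio = 1 - 0.53939 = 0.46061
as a percentage: 0.46061 * 100 = 46.06%

Space savings = 1 - 53754/99657 = 46.06%


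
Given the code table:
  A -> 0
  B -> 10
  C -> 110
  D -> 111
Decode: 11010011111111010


Decoding:
110 -> C
10 -> B
0 -> A
111 -> D
111 -> D
110 -> C
10 -> B


Result: CBADDCB


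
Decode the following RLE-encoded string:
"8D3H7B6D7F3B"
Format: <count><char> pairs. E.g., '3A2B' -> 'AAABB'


Expanding each <count><char> pair:
  8D -> 'DDDDDDDD'
  3H -> 'HHH'
  7B -> 'BBBBBBB'
  6D -> 'DDDDDD'
  7F -> 'FFFFFFF'
  3B -> 'BBB'

Decoded = DDDDDDDDHHHBBBBBBBDDDDDDFFFFFFFBBB


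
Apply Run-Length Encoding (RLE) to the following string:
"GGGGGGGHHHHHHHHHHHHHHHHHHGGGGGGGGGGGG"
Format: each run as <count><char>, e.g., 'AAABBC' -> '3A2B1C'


Scanning runs left to right:
  i=0: run of 'G' x 7 -> '7G'
  i=7: run of 'H' x 18 -> '18H'
  i=25: run of 'G' x 12 -> '12G'

RLE = 7G18H12G


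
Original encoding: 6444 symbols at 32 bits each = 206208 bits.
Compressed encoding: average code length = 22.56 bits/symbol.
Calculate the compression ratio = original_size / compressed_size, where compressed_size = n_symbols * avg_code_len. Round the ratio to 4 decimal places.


original_size = n_symbols * orig_bits = 6444 * 32 = 206208 bits
compressed_size = n_symbols * avg_code_len = 6444 * 22.56 = 145376.64 bits
ratio = original_size / compressed_size = 206208 / 145376.64 = 1.4184

Compression ratio = 1.4184


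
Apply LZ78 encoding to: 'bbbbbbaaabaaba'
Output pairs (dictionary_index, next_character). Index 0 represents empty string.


LZ78 encoding steps:
Dictionary: {0: ''}
Step 1: w='' (idx 0), next='b' -> output (0, 'b'), add 'b' as idx 1
Step 2: w='b' (idx 1), next='b' -> output (1, 'b'), add 'bb' as idx 2
Step 3: w='bb' (idx 2), next='b' -> output (2, 'b'), add 'bbb' as idx 3
Step 4: w='' (idx 0), next='a' -> output (0, 'a'), add 'a' as idx 4
Step 5: w='a' (idx 4), next='a' -> output (4, 'a'), add 'aa' as idx 5
Step 6: w='b' (idx 1), next='a' -> output (1, 'a'), add 'ba' as idx 6
Step 7: w='a' (idx 4), next='b' -> output (4, 'b'), add 'ab' as idx 7
Step 8: w='a' (idx 4), end of input -> output (4, '')


Encoded: [(0, 'b'), (1, 'b'), (2, 'b'), (0, 'a'), (4, 'a'), (1, 'a'), (4, 'b'), (4, '')]


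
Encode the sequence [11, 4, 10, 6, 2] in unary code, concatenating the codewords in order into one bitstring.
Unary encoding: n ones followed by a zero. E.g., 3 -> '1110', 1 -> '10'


Encode each number as n ones followed by a terminating 0:
  11 -> 111111111110 (12 bits)
  4 -> 11110 (5 bits)
  10 -> 11111111110 (11 bits)
  6 -> 1111110 (7 bits)
  2 -> 110 (3 bits)
Total length = 12 + 5 + 11 + 7 + 3 = 38 bits.

Unary([11, 4, 10, 6, 2]) = 11111111111011110111111111101111110110 (38 bits)


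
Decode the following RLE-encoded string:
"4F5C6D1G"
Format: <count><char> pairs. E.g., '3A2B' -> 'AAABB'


Expanding each <count><char> pair:
  4F -> 'FFFF'
  5C -> 'CCCCC'
  6D -> 'DDDDDD'
  1G -> 'G'

Decoded = FFFFCCCCCDDDDDDG


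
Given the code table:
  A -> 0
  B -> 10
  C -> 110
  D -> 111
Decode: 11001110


Decoding:
110 -> C
0 -> A
111 -> D
0 -> A


Result: CADA


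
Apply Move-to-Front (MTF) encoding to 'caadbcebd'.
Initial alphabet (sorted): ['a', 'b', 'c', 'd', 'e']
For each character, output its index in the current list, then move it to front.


MTF encoding:
'c': index 2 in ['a', 'b', 'c', 'd', 'e'] -> ['c', 'a', 'b', 'd', 'e']
'a': index 1 in ['c', 'a', 'b', 'd', 'e'] -> ['a', 'c', 'b', 'd', 'e']
'a': index 0 in ['a', 'c', 'b', 'd', 'e'] -> ['a', 'c', 'b', 'd', 'e']
'd': index 3 in ['a', 'c', 'b', 'd', 'e'] -> ['d', 'a', 'c', 'b', 'e']
'b': index 3 in ['d', 'a', 'c', 'b', 'e'] -> ['b', 'd', 'a', 'c', 'e']
'c': index 3 in ['b', 'd', 'a', 'c', 'e'] -> ['c', 'b', 'd', 'a', 'e']
'e': index 4 in ['c', 'b', 'd', 'a', 'e'] -> ['e', 'c', 'b', 'd', 'a']
'b': index 2 in ['e', 'c', 'b', 'd', 'a'] -> ['b', 'e', 'c', 'd', 'a']
'd': index 3 in ['b', 'e', 'c', 'd', 'a'] -> ['d', 'b', 'e', 'c', 'a']


Output: [2, 1, 0, 3, 3, 3, 4, 2, 3]


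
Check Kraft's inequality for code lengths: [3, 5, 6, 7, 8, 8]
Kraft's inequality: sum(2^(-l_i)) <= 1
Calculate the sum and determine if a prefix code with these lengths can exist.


Sum = 2^(-3) + 2^(-5) + 2^(-6) + 2^(-7) + 2^(-8) + 2^(-8)
    = 0.125 + 0.03125 + 0.015625 + 0.0078125 + 0.00390625 + 0.00390625
    = 48/256 = 0.1875
Since 0.1875 <= 1, Kraft's inequality IS satisfied.
A prefix code with these lengths CAN exist.

Kraft sum = 0.1875. Satisfied.


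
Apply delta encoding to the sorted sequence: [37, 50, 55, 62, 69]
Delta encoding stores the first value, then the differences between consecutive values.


First value: 37
Deltas:
  50 - 37 = 13
  55 - 50 = 5
  62 - 55 = 7
  69 - 62 = 7


Delta encoded: [37, 13, 5, 7, 7]


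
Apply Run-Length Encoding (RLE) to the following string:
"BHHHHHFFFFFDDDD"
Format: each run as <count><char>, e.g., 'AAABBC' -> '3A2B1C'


Scanning runs left to right:
  i=0: run of 'B' x 1 -> '1B'
  i=1: run of 'H' x 5 -> '5H'
  i=6: run of 'F' x 5 -> '5F'
  i=11: run of 'D' x 4 -> '4D'

RLE = 1B5H5F4D


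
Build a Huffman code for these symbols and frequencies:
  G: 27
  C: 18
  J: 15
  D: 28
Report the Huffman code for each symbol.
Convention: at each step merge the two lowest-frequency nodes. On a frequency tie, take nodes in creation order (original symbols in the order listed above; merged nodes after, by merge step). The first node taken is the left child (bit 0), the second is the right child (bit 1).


Huffman tree construction:
Step 1: Merge J(15) + C(18) = 33
Step 2: Merge G(27) + D(28) = 55
Step 3: Merge (J+C)(33) + (G+D)(55) = 88
Read each symbol's code off the tree from the root (left child = 0, right child = 1).

Codes:
  G: 10 (length 2)
  C: 01 (length 2)
  J: 00 (length 2)
  D: 11 (length 2)
Average code length: 176/88 = 2.0000 bits/symbol


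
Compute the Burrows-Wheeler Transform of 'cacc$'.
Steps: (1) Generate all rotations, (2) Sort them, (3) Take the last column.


Rotations (sorted):
  0: $cacc -> last char: c
  1: acc$c -> last char: c
  2: c$cac -> last char: c
  3: cacc$ -> last char: $
  4: cc$ca -> last char: a


BWT = ccc$a


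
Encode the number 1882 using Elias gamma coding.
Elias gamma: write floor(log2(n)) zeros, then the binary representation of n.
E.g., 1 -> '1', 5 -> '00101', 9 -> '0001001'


num_bits = floor(log2(1882)) + 1 = 11
leading_zeros = num_bits - 1 = 10
binary(1882) = 11101011010

Elias gamma(1882) = '0000000000' + '11101011010' = 000000000011101011010 (21 bits)


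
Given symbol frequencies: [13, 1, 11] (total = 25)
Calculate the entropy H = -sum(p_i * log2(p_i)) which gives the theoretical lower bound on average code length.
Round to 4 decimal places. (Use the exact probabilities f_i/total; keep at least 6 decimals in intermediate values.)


Per-symbol terms -p_i * log2(p_i) with p_i = f_i/25:
  p = 13/25 = 0.520000: log2(p) = -0.943416, -p*log2(p) = 0.490577
  p = 1/25 = 0.040000: log2(p) = -4.643856, -p*log2(p) = 0.185754
  p = 11/25 = 0.440000: log2(p) = -1.184425, -p*log2(p) = 0.521147
H = 0.490577 + 0.185754 + 0.521147 = 1.197478

H = 1.1975 bits/symbol


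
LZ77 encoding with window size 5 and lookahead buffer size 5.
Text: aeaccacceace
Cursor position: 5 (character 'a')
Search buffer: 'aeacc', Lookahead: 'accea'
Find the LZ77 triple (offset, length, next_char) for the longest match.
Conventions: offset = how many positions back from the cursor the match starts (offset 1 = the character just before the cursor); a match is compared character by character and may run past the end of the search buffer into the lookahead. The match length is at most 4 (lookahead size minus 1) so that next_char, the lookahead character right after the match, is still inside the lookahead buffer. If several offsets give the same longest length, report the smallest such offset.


Try each offset into the search buffer:
  offset=1 (pos 4, char 'c'): match length 0
  offset=2 (pos 3, char 'c'): match length 0
  offset=3 (pos 2, char 'a'): match length 3
  offset=4 (pos 1, char 'e'): match length 0
  offset=5 (pos 0, char 'a'): match length 1
Longest match has length 3 at offset 3.
next_char = character at position 5 + 3 = 8 -> 'e'

Best match: offset=3, length=3 (matching 'acc' starting at position 2)
LZ77 triple: (3, 3, 'e')


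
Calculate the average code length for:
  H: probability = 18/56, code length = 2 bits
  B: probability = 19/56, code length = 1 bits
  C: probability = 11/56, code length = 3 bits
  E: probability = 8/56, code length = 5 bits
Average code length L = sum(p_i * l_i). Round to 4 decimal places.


Weighted contributions p_i * l_i:
  H: (18/56) * 2 = 36/56
  B: (19/56) * 1 = 19/56
  C: (11/56) * 3 = 33/56
  E: (8/56) * 5 = 40/56
Sum = (36 + 19 + 33 + 40)/56 = 128/56

L = 128/56 = 2.2857 bits/symbol


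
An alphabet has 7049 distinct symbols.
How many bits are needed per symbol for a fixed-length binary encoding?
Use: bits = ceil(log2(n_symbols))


log2(7049) = 12.7832
Bracket: 2^12 = 4096 < 7049 <= 2^13 = 8192
So ceil(log2(7049)) = 13

bits = ceil(log2(7049)) = ceil(12.7832) = 13 bits


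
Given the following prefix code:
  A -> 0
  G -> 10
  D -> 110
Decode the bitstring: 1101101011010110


Decoding step by step:
Bits 110 -> D
Bits 110 -> D
Bits 10 -> G
Bits 110 -> D
Bits 10 -> G
Bits 110 -> D


Decoded message: DDGDGD


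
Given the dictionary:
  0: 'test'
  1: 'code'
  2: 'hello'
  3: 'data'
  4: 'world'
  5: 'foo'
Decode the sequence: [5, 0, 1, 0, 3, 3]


Look up each index in the dictionary:
  5 -> 'foo'
  0 -> 'test'
  1 -> 'code'
  0 -> 'test'
  3 -> 'data'
  3 -> 'data'

Decoded: "foo test code test data data"


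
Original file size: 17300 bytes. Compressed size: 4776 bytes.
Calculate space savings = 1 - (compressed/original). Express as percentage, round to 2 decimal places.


ratio = compressed/original = 4776/17300 = 0.276069
savings = 1 - ratio = 1 - 0.276069 = 0.723931
as a percentage: 0.723931 * 100 = 72.39%

Space savings = 1 - 4776/17300 = 72.39%


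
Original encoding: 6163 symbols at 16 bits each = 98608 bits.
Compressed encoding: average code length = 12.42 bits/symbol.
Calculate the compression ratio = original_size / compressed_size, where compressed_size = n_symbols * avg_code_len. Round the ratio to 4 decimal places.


original_size = n_symbols * orig_bits = 6163 * 16 = 98608 bits
compressed_size = n_symbols * avg_code_len = 6163 * 12.42 = 76544.46 bits
ratio = original_size / compressed_size = 98608 / 76544.46 = 1.2882

Compression ratio = 1.2882


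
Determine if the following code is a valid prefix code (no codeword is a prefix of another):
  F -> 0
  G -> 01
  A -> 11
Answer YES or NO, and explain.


Checking each pair (does one codeword prefix another?):
  F='0' vs G='01': prefix -- VIOLATION

NO -- this is NOT a valid prefix code. F (0) is a prefix of G (01).


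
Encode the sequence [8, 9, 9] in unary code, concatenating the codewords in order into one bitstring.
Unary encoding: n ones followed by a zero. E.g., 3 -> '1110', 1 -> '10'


Encode each number as n ones followed by a terminating 0:
  8 -> 111111110 (9 bits)
  9 -> 1111111110 (10 bits)
  9 -> 1111111110 (10 bits)
Total length = 9 + 10 + 10 = 29 bits.

Unary([8, 9, 9]) = 11111111011111111101111111110 (29 bits)


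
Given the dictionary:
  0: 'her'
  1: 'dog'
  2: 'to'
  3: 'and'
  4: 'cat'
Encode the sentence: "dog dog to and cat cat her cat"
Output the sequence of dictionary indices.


Look up each word in the dictionary:
  'dog' -> 1
  'dog' -> 1
  'to' -> 2
  'and' -> 3
  'cat' -> 4
  'cat' -> 4
  'her' -> 0
  'cat' -> 4

Encoded: [1, 1, 2, 3, 4, 4, 0, 4]


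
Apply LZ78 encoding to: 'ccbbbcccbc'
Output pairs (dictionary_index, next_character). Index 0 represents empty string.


LZ78 encoding steps:
Dictionary: {0: ''}
Step 1: w='' (idx 0), next='c' -> output (0, 'c'), add 'c' as idx 1
Step 2: w='c' (idx 1), next='b' -> output (1, 'b'), add 'cb' as idx 2
Step 3: w='' (idx 0), next='b' -> output (0, 'b'), add 'b' as idx 3
Step 4: w='b' (idx 3), next='c' -> output (3, 'c'), add 'bc' as idx 4
Step 5: w='c' (idx 1), next='c' -> output (1, 'c'), add 'cc' as idx 5
Step 6: w='bc' (idx 4), end of input -> output (4, '')


Encoded: [(0, 'c'), (1, 'b'), (0, 'b'), (3, 'c'), (1, 'c'), (4, '')]


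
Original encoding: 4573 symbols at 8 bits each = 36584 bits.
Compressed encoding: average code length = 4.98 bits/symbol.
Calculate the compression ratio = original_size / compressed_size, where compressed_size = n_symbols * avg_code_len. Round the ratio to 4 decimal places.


original_size = n_symbols * orig_bits = 4573 * 8 = 36584 bits
compressed_size = n_symbols * avg_code_len = 4573 * 4.98 = 22773.54 bits
ratio = original_size / compressed_size = 36584 / 22773.54 = 1.6064

Compression ratio = 1.6064


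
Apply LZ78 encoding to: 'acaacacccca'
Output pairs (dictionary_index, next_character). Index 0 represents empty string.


LZ78 encoding steps:
Dictionary: {0: ''}
Step 1: w='' (idx 0), next='a' -> output (0, 'a'), add 'a' as idx 1
Step 2: w='' (idx 0), next='c' -> output (0, 'c'), add 'c' as idx 2
Step 3: w='a' (idx 1), next='a' -> output (1, 'a'), add 'aa' as idx 3
Step 4: w='c' (idx 2), next='a' -> output (2, 'a'), add 'ca' as idx 4
Step 5: w='c' (idx 2), next='c' -> output (2, 'c'), add 'cc' as idx 5
Step 6: w='cc' (idx 5), next='a' -> output (5, 'a'), add 'cca' as idx 6


Encoded: [(0, 'a'), (0, 'c'), (1, 'a'), (2, 'a'), (2, 'c'), (5, 'a')]


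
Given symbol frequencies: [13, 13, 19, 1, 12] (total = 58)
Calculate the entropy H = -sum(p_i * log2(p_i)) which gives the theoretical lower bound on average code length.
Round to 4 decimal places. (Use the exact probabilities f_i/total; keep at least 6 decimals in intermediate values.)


Per-symbol terms -p_i * log2(p_i) with p_i = f_i/58:
  p = 13/58 = 0.224138: log2(p) = -2.157541, -p*log2(p) = 0.483587
  p = 13/58 = 0.224138: log2(p) = -2.157541, -p*log2(p) = 0.483587
  p = 19/58 = 0.327586: log2(p) = -1.610053, -p*log2(p) = 0.527431
  p = 1/58 = 0.017241: log2(p) = -5.857981, -p*log2(p) = 0.101000
  p = 12/58 = 0.206897: log2(p) = -2.273018, -p*log2(p) = 0.470280
H = 0.483587 + 0.483587 + 0.527431 + 0.101000 + 0.470280 = 2.065885

H = 2.0659 bits/symbol


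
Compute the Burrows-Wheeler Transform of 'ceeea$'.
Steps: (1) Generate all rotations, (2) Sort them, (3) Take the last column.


Rotations (sorted):
  0: $ceeea -> last char: a
  1: a$ceee -> last char: e
  2: ceeea$ -> last char: $
  3: ea$cee -> last char: e
  4: eea$ce -> last char: e
  5: eeea$c -> last char: c


BWT = ae$eec


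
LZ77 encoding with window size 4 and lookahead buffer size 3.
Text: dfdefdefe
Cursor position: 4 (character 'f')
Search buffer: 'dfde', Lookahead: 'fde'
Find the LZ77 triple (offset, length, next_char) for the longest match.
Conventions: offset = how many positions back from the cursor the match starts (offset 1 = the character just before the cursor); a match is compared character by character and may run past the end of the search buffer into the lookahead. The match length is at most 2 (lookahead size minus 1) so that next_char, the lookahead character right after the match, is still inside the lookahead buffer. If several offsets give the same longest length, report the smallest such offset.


Try each offset into the search buffer:
  offset=1 (pos 3, char 'e'): match length 0
  offset=2 (pos 2, char 'd'): match length 0
  offset=3 (pos 1, char 'f'): match length 2
  offset=4 (pos 0, char 'd'): match length 0
Longest match has length 2 at offset 3.
next_char = character at position 4 + 2 = 6 -> 'e'

Best match: offset=3, length=2 (matching 'fd' starting at position 1)
LZ77 triple: (3, 2, 'e')
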